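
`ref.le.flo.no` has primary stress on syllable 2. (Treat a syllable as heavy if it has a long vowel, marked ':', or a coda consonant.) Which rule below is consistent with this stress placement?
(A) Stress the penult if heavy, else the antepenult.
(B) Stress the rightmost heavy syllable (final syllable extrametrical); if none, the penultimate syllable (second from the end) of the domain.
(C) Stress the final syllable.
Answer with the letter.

A

Rule A → syllable 2 ✓.
Rule B → syllable 1 (observed: 2).
Rule C → syllable 4 (observed: 2).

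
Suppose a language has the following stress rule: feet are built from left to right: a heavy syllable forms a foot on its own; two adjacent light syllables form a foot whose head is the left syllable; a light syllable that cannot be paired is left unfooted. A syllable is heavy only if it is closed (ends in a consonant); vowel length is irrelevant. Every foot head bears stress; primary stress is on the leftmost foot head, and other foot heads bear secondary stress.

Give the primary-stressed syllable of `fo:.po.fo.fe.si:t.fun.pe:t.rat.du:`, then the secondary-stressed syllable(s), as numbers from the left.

Weights: 1 fo: L, 2 po L, 3 fo L, 4 fe L, 5 si:t H, 6 fun H, 7 pe:t H, 8 rat H, 9 du: L.
Parse left to right (heavy = foot alone; LL = one foot; stranded L unfooted): (ˈfo:.po) (ˈfo.fe) (ˈsi:t) (ˈfun) (ˈpe:t) (ˈrat) du:.
Foot heads: 1, 3, 5, 6, 7, 8.
Primary stress on the leftmost head = syllable 1.
Secondary stress on 3, 5, 6, 7, 8: ˈfo:.po.ˌfo.fe.ˌsi:t.ˌfun.ˌpe:t.ˌrat.du:.

primary 1, secondary 3, 5, 6, 7, 8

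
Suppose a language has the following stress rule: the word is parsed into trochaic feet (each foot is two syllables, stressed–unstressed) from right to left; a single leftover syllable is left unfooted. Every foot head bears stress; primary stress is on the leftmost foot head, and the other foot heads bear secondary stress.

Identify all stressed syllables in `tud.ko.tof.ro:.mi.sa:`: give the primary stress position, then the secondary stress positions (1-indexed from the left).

primary 1, secondary 3, 5

Parse right to left into trochaic (ˈσσ) feet: (ˈtud.ko) (ˈtof.ro:) (ˈmi.sa:).
Foot heads (stressed positions): 1, 3, 5.
End Rule Leftmost: primary stress on the leftmost head = syllable 1.
Secondary stress on 3, 5: ˈtud.ko.ˌtof.ro:.ˌmi.sa:.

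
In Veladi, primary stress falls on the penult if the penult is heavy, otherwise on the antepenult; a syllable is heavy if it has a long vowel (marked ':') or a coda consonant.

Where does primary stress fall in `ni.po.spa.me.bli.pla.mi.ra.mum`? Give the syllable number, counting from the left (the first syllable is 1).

Weights: 7 mi L, 8 ra L, 9 mum H.
The penult (syllable 8, ra) is light, so stress falls on the antepenult (syllable 7, mi).
Primary stress: syllable 7 → ni.po.spa.me.bli.pla.ˈmi.ra.mum.

7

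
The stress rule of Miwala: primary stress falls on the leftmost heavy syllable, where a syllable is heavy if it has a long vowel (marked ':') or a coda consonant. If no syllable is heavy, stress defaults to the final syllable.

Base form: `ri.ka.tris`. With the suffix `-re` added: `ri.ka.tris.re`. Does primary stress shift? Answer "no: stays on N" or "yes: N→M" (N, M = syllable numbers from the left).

no: stays on 3

Base `ri.ka.tris` (3 syllables):
  Weights: 1 ri L, 2 ka L, 3 tris H.
  Heavy syllables in the domain: 3. The leftmost is syllable 3 (tris).
  → primary stress on syllable 3.
Suffixed `ri.ka.tris.re` (4 syllables):
  Weights: 1 ri L, 2 ka L, 3 tris H, 4 re L.
  Heavy syllables in the domain: 3. The leftmost is syllable 3 (tris).
  → primary stress on syllable 3.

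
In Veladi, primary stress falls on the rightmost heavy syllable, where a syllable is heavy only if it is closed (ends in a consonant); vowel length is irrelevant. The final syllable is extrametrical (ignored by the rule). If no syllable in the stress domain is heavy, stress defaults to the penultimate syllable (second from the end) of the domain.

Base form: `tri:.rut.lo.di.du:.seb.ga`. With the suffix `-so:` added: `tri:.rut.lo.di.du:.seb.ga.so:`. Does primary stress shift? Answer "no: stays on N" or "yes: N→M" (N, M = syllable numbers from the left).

Base `tri:.rut.lo.di.du:.seb.ga` (7 syllables):
  The final syllable (7, ga) is extrametrical; the stress domain is syllables 1–6.
  Weights: 1 tri: L, 2 rut H, 3 lo L, 4 di L, 5 du: L, 6 seb H.
  Heavy syllables in the domain: 2, 6. The rightmost is syllable 6 (seb).
  → primary stress on syllable 6.
Suffixed `tri:.rut.lo.di.du:.seb.ga.so:` (8 syllables):
  The final syllable (8, so:) is extrametrical; the stress domain is syllables 1–7.
  Weights: 1 tri: L, 2 rut H, 3 lo L, 4 di L, 5 du: L, 6 seb H, 7 ga L.
  Heavy syllables in the domain: 2, 6. The rightmost is syllable 6 (seb).
  → primary stress on syllable 6.

no: stays on 6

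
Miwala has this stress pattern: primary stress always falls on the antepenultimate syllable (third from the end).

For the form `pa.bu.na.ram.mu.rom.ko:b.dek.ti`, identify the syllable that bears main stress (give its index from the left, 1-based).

7

The word has 9 syllables; the antepenultimate syllable (third from the end) is syllable 7 (ko:b).
Primary stress: syllable 7 → pa.bu.na.ram.mu.rom.ˈko:b.dek.ti.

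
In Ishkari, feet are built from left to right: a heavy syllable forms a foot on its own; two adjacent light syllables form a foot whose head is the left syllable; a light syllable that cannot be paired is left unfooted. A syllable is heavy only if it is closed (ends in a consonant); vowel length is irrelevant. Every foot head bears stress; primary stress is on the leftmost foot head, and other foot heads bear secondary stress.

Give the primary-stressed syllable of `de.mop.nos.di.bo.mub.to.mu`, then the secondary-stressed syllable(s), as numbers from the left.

Weights: 1 de L, 2 mop H, 3 nos H, 4 di L, 5 bo L, 6 mub H, 7 to L, 8 mu L.
Parse left to right (heavy = foot alone; LL = one foot; stranded L unfooted): de (ˈmop) (ˈnos) (ˈdi.bo) (ˈmub) (ˈto.mu).
Foot heads: 2, 3, 4, 6, 7.
Primary stress on the leftmost head = syllable 2.
Secondary stress on 3, 4, 6, 7: de.ˈmop.ˌnos.ˌdi.bo.ˌmub.ˌto.mu.

primary 2, secondary 3, 4, 6, 7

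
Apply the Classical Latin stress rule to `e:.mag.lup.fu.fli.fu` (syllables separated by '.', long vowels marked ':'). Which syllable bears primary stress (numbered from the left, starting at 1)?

4

Classical Latin: stress the penult if heavy (long vowel or closed), else the antepenult.
Weights: 4 fu L, 5 fli L, 6 fu L.
The penult (syllable 5, fli) is light, so stress falls on the antepenult (syllable 4, fu).
Stress on syllable 4: e:.mag.lup.ˈfu.fli.fu.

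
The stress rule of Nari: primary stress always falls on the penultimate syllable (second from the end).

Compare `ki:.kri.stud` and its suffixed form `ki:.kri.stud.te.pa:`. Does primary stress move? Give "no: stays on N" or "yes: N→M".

yes: 2→4

Base `ki:.kri.stud` (3 syllables):
  The word has 3 syllables; the penultimate syllable (second from the end) is syllable 2 (kri).
  → primary stress on syllable 2.
Suffixed `ki:.kri.stud.te.pa:` (5 syllables):
  The word has 5 syllables; the penultimate syllable (second from the end) is syllable 4 (te).
  → primary stress on syllable 4.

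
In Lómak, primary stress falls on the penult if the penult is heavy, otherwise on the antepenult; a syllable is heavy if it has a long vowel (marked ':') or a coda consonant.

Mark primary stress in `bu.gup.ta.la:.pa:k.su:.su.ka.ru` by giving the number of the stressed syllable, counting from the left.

Weights: 7 su L, 8 ka L, 9 ru L.
The penult (syllable 8, ka) is light, so stress falls on the antepenult (syllable 7, su).
Primary stress: syllable 7 → bu.gup.ta.la:.pa:k.su:.ˈsu.ka.ru.

7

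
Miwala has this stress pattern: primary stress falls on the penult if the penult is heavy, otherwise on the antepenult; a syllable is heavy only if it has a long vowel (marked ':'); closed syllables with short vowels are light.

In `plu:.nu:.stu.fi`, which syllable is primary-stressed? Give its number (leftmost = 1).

Weights: 2 nu: H, 3 stu L, 4 fi L.
The penult (syllable 3, stu) is light, so stress falls on the antepenult (syllable 2, nu:).
Primary stress: syllable 2 → plu:.ˈnu:.stu.fi.

2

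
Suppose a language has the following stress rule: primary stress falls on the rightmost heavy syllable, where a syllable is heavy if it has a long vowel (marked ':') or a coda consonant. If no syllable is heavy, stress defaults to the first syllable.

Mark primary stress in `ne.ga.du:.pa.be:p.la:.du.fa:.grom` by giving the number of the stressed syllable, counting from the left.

Weights: 1 ne L, 2 ga L, 3 du: H, 4 pa L, 5 be:p H, 6 la: H, 7 du L, 8 fa: H, 9 grom H.
Heavy syllables in the domain: 3, 5, 6, 8, 9. The rightmost is syllable 9 (grom).
Primary stress: syllable 9 → ne.ga.du:.pa.be:p.la:.du.fa:.ˈgrom.

9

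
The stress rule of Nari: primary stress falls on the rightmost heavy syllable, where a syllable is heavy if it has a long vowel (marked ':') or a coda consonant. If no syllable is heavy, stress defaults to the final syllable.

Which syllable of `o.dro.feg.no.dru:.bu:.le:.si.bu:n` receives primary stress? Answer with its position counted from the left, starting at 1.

Weights: 1 o L, 2 dro L, 3 feg H, 4 no L, 5 dru: H, 6 bu: H, 7 le: H, 8 si L, 9 bu:n H.
Heavy syllables in the domain: 3, 5, 6, 7, 9. The rightmost is syllable 9 (bu:n).
Primary stress: syllable 9 → o.dro.feg.no.dru:.bu:.le:.si.ˈbu:n.

9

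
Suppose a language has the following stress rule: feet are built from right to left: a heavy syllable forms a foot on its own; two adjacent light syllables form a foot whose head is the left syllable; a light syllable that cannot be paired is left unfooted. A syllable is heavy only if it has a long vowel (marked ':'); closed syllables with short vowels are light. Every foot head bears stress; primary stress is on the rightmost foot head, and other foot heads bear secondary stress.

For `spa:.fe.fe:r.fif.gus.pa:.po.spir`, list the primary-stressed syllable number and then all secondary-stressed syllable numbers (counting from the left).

Weights: 1 spa: H, 2 fe L, 3 fe:r H, 4 fif L, 5 gus L, 6 pa: H, 7 po L, 8 spir L.
Parse right to left (heavy = foot alone; LL = one foot; stranded L unfooted): (ˈspa:) fe (ˈfe:r) (ˈfif.gus) (ˈpa:) (ˈpo.spir).
Foot heads: 1, 3, 4, 6, 7.
Primary stress on the rightmost head = syllable 7.
Secondary stress on 1, 3, 4, 6: ˌspa:.fe.ˌfe:r.ˌfif.gus.ˌpa:.ˈpo.spir.

primary 7, secondary 1, 3, 4, 6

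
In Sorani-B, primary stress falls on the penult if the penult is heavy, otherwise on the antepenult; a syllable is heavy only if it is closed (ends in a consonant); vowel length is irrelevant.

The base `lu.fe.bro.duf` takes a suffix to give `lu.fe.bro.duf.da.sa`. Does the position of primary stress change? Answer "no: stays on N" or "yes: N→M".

Base `lu.fe.bro.duf` (4 syllables):
  Weights: 2 fe L, 3 bro L, 4 duf H.
  The penult (syllable 3, bro) is light, so stress falls on the antepenult (syllable 2, fe).
  → primary stress on syllable 2.
Suffixed `lu.fe.bro.duf.da.sa` (6 syllables):
  Weights: 4 duf H, 5 da L, 6 sa L.
  The penult (syllable 5, da) is light, so stress falls on the antepenult (syllable 4, duf).
  → primary stress on syllable 4.

yes: 2→4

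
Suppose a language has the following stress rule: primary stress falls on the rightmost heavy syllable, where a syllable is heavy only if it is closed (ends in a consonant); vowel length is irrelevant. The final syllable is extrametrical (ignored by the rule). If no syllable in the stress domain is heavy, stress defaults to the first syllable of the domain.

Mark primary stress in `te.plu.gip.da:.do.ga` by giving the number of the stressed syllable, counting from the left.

3

The final syllable (6, ga) is extrametrical; the stress domain is syllables 1–5.
Weights: 1 te L, 2 plu L, 3 gip H, 4 da: L, 5 do L.
Heavy syllables in the domain: 3. The rightmost is syllable 3 (gip).
Primary stress: syllable 3 → te.plu.ˈgip.da:.do.ga.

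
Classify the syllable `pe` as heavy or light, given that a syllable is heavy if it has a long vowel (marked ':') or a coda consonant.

light

`pe`: short vowel, open (no coda). Short vowel, open → light.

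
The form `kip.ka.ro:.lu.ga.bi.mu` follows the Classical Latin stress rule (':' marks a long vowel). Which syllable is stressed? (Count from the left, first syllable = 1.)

5

Classical Latin: stress the penult if heavy (long vowel or closed), else the antepenult.
Weights: 5 ga L, 6 bi L, 7 mu L.
The penult (syllable 6, bi) is light, so stress falls on the antepenult (syllable 5, ga).
Stress on syllable 5: kip.ka.ro:.lu.ˈga.bi.mu.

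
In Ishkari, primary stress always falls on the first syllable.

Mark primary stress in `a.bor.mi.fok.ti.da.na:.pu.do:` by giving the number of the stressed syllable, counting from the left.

1

The word has 9 syllables; the first syllable is syllable 1 (a).
Primary stress: syllable 1 → ˈa.bor.mi.fok.ti.da.na:.pu.do:.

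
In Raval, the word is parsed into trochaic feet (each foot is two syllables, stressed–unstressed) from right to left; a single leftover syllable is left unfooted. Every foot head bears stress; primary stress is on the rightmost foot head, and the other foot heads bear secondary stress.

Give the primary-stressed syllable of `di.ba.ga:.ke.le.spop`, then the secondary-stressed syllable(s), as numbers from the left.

primary 5, secondary 1, 3

Parse right to left into trochaic (ˈσσ) feet: (ˈdi.ba) (ˈga:.ke) (ˈle.spop).
Foot heads (stressed positions): 1, 3, 5.
End Rule Rightmost: primary stress on the rightmost head = syllable 5.
Secondary stress on 1, 3: ˌdi.ba.ˌga:.ke.ˈle.spop.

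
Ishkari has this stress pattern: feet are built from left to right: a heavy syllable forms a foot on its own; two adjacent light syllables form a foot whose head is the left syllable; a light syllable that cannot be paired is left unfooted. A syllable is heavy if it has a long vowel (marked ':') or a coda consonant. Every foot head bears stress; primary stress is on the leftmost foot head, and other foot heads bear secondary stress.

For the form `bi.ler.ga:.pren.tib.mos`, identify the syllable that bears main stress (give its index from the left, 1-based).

Weights: 1 bi L, 2 ler H, 3 ga: H, 4 pren H, 5 tib H, 6 mos H.
Parse left to right (heavy = foot alone; LL = one foot; stranded L unfooted): bi (ˈler) (ˈga:) (ˈpren) (ˈtib) (ˈmos).
Foot heads: 2, 3, 4, 5, 6.
Primary stress on the leftmost head = syllable 2.
Primary stress: syllable 2 → bi.ˈler.ga:.pren.tib.mos.

2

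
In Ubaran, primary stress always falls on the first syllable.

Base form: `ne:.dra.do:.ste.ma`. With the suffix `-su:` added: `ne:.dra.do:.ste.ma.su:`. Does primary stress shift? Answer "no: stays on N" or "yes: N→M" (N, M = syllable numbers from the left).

no: stays on 1

Base `ne:.dra.do:.ste.ma` (5 syllables):
  The word has 5 syllables; the first syllable is syllable 1 (ne:).
  → primary stress on syllable 1.
Suffixed `ne:.dra.do:.ste.ma.su:` (6 syllables):
  The word has 6 syllables; the first syllable is syllable 1 (ne:).
  → primary stress on syllable 1.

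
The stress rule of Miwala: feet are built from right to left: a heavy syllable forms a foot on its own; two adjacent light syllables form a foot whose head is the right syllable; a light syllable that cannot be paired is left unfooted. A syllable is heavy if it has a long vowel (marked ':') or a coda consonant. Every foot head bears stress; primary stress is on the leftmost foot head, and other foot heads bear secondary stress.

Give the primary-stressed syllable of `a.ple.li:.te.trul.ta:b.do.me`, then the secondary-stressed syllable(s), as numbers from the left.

Weights: 1 a L, 2 ple L, 3 li: H, 4 te L, 5 trul H, 6 ta:b H, 7 do L, 8 me L.
Parse right to left (heavy = foot alone; LL = one foot; stranded L unfooted): (a.ˈple) (ˈli:) te (ˈtrul) (ˈta:b) (do.ˈme).
Foot heads: 2, 3, 5, 6, 8.
Primary stress on the leftmost head = syllable 2.
Secondary stress on 3, 5, 6, 8: a.ˈple.ˌli:.te.ˌtrul.ˌta:b.do.ˌme.

primary 2, secondary 3, 5, 6, 8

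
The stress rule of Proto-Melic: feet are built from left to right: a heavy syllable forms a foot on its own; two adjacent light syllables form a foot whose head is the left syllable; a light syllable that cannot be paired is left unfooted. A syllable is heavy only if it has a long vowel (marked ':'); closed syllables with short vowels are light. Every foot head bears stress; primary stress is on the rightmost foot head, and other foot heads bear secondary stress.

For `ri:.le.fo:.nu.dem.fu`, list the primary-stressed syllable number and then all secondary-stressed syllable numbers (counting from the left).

primary 4, secondary 1, 3

Weights: 1 ri: H, 2 le L, 3 fo: H, 4 nu L, 5 dem L, 6 fu L.
Parse left to right (heavy = foot alone; LL = one foot; stranded L unfooted): (ˈri:) le (ˈfo:) (ˈnu.dem) fu.
Foot heads: 1, 3, 4.
Primary stress on the rightmost head = syllable 4.
Secondary stress on 1, 3: ˌri:.le.ˌfo:.ˈnu.dem.fu.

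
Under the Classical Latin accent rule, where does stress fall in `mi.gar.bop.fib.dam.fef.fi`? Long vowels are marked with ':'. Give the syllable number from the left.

6

Classical Latin: stress the penult if heavy (long vowel or closed), else the antepenult.
Weights: 5 dam H, 6 fef H, 7 fi L.
The penult (syllable 6, fef) is heavy, so it takes stress.
Stress on syllable 6: mi.gar.bop.fib.dam.ˈfef.fi.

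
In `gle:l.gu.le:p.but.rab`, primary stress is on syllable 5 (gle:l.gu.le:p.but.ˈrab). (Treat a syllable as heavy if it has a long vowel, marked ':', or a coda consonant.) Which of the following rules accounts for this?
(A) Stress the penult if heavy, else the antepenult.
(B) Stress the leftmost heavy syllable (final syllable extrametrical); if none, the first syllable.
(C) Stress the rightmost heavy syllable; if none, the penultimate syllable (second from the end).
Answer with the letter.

C

Rule A → syllable 4 (observed: 5).
Rule B → syllable 1 (observed: 5).
Rule C → syllable 5 ✓.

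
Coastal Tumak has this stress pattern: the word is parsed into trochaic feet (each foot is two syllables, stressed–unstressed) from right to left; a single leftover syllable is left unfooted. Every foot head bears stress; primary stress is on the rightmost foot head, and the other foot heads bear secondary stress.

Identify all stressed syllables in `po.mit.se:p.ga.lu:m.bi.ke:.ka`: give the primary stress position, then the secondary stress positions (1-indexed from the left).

primary 7, secondary 1, 3, 5

Parse right to left into trochaic (ˈσσ) feet: (ˈpo.mit) (ˈse:p.ga) (ˈlu:m.bi) (ˈke:.ka).
Foot heads (stressed positions): 1, 3, 5, 7.
End Rule Rightmost: primary stress on the rightmost head = syllable 7.
Secondary stress on 1, 3, 5: ˌpo.mit.ˌse:p.ga.ˌlu:m.bi.ˈke:.ka.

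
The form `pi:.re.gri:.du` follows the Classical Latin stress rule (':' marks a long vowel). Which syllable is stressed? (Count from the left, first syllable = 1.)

3

Classical Latin: stress the penult if heavy (long vowel or closed), else the antepenult.
Weights: 2 re L, 3 gri: H, 4 du L.
The penult (syllable 3, gri:) is heavy, so it takes stress.
Stress on syllable 3: pi:.re.ˈgri:.du.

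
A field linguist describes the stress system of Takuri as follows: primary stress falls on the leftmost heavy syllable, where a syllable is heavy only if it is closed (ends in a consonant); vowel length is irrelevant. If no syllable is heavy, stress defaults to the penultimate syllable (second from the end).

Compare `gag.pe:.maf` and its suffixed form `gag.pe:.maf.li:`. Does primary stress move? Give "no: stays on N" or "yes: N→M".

no: stays on 1

Base `gag.pe:.maf` (3 syllables):
  Weights: 1 gag H, 2 pe: L, 3 maf H.
  Heavy syllables in the domain: 1, 3. The leftmost is syllable 1 (gag).
  → primary stress on syllable 1.
Suffixed `gag.pe:.maf.li:` (4 syllables):
  Weights: 1 gag H, 2 pe: L, 3 maf H, 4 li: L.
  Heavy syllables in the domain: 1, 3. The leftmost is syllable 1 (gag).
  → primary stress on syllable 1.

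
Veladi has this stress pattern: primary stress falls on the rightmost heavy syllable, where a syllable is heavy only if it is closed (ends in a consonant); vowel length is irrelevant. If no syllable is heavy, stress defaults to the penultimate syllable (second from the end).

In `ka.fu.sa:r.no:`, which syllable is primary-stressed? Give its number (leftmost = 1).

Weights: 1 ka L, 2 fu L, 3 sa:r H, 4 no: L.
Heavy syllables in the domain: 3. The rightmost is syllable 3 (sa:r).
Primary stress: syllable 3 → ka.fu.ˈsa:r.no:.

3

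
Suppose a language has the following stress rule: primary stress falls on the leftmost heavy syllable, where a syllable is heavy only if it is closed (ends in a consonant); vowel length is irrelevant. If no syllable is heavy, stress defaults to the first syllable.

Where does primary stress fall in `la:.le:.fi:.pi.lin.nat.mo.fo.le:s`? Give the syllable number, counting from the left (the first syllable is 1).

Weights: 1 la: L, 2 le: L, 3 fi: L, 4 pi L, 5 lin H, 6 nat H, 7 mo L, 8 fo L, 9 le:s H.
Heavy syllables in the domain: 5, 6, 9. The leftmost is syllable 5 (lin).
Primary stress: syllable 5 → la:.le:.fi:.pi.ˈlin.nat.mo.fo.le:s.

5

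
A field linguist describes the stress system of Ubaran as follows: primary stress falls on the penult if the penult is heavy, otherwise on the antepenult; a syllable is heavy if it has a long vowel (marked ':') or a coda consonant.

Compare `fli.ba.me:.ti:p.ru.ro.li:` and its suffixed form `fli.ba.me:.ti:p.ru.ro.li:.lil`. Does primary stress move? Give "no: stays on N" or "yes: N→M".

yes: 5→7

Base `fli.ba.me:.ti:p.ru.ro.li:` (7 syllables):
  Weights: 5 ru L, 6 ro L, 7 li: H.
  The penult (syllable 6, ro) is light, so stress falls on the antepenult (syllable 5, ru).
  → primary stress on syllable 5.
Suffixed `fli.ba.me:.ti:p.ru.ro.li:.lil` (8 syllables):
  Weights: 6 ro L, 7 li: H, 8 lil H.
  The penult (syllable 7, li:) is heavy, so it takes stress.
  → primary stress on syllable 7.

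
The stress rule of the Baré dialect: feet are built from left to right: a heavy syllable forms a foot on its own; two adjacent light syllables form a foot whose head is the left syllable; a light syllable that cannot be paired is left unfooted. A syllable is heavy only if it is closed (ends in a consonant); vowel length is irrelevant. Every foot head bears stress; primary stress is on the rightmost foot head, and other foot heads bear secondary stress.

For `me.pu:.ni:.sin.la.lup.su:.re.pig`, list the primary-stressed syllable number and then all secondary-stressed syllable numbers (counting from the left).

primary 9, secondary 1, 4, 6, 7

Weights: 1 me L, 2 pu: L, 3 ni: L, 4 sin H, 5 la L, 6 lup H, 7 su: L, 8 re L, 9 pig H.
Parse left to right (heavy = foot alone; LL = one foot; stranded L unfooted): (ˈme.pu:) ni: (ˈsin) la (ˈlup) (ˈsu:.re) (ˈpig).
Foot heads: 1, 4, 6, 7, 9.
Primary stress on the rightmost head = syllable 9.
Secondary stress on 1, 4, 6, 7: ˌme.pu:.ni:.ˌsin.la.ˌlup.ˌsu:.re.ˈpig.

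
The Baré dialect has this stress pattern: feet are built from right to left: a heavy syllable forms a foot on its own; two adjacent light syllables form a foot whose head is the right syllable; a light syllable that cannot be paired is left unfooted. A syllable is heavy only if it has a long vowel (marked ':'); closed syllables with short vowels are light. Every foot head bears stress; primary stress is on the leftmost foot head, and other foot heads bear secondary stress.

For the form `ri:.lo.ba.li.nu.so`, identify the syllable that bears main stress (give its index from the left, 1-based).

1

Weights: 1 ri: H, 2 lo L, 3 ba L, 4 li L, 5 nu L, 6 so L.
Parse right to left (heavy = foot alone; LL = one foot; stranded L unfooted): (ˈri:) lo (ba.ˈli) (nu.ˈso).
Foot heads: 1, 4, 6.
Primary stress on the leftmost head = syllable 1.
Primary stress: syllable 1 → ˈri:.lo.ba.li.nu.so.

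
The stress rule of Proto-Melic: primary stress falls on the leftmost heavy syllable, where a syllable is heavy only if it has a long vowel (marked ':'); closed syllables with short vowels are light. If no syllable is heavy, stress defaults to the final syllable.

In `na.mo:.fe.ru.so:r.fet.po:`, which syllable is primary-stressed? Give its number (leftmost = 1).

2

Weights: 1 na L, 2 mo: H, 3 fe L, 4 ru L, 5 so:r H, 6 fet L, 7 po: H.
Heavy syllables in the domain: 2, 5, 7. The leftmost is syllable 2 (mo:).
Primary stress: syllable 2 → na.ˈmo:.fe.ru.so:r.fet.po:.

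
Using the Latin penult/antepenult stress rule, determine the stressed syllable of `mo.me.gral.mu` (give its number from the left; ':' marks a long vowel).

3

Classical Latin: stress the penult if heavy (long vowel or closed), else the antepenult.
Weights: 2 me L, 3 gral H, 4 mu L.
The penult (syllable 3, gral) is heavy, so it takes stress.
Stress on syllable 3: mo.me.ˈgral.mu.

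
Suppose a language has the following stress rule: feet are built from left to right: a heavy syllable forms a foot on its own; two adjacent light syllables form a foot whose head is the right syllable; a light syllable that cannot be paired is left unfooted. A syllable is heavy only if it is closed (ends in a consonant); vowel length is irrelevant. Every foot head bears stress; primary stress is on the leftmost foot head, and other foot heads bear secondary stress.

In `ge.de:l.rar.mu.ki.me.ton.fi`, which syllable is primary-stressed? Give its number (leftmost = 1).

Weights: 1 ge L, 2 de:l H, 3 rar H, 4 mu L, 5 ki L, 6 me L, 7 ton H, 8 fi L.
Parse left to right (heavy = foot alone; LL = one foot; stranded L unfooted): ge (ˈde:l) (ˈrar) (mu.ˈki) me (ˈton) fi.
Foot heads: 2, 3, 5, 7.
Primary stress on the leftmost head = syllable 2.
Primary stress: syllable 2 → ge.ˈde:l.rar.mu.ki.me.ton.fi.

2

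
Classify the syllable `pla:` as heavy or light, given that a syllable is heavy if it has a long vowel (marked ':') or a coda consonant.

`pla:`: long vowel, open (no coda). Long vowel → heavy.

heavy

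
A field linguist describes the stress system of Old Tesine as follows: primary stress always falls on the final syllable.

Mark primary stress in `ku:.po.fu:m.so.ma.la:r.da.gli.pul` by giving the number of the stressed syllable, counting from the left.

The word has 9 syllables; the final syllable is syllable 9 (pul).
Primary stress: syllable 9 → ku:.po.fu:m.so.ma.la:r.da.gli.ˈpul.

9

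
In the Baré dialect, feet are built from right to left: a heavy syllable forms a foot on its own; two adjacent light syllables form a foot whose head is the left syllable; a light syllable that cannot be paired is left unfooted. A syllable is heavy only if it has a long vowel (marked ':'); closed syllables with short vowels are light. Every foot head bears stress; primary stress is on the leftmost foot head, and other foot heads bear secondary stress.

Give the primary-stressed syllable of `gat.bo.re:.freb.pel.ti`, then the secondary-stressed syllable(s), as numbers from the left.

primary 1, secondary 3, 5

Weights: 1 gat L, 2 bo L, 3 re: H, 4 freb L, 5 pel L, 6 ti L.
Parse right to left (heavy = foot alone; LL = one foot; stranded L unfooted): (ˈgat.bo) (ˈre:) freb (ˈpel.ti).
Foot heads: 1, 3, 5.
Primary stress on the leftmost head = syllable 1.
Secondary stress on 3, 5: ˈgat.bo.ˌre:.freb.ˌpel.ti.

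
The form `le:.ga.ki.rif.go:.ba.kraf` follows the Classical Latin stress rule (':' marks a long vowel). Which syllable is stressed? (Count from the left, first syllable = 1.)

5

Classical Latin: stress the penult if heavy (long vowel or closed), else the antepenult.
Weights: 5 go: H, 6 ba L, 7 kraf H.
The penult (syllable 6, ba) is light, so stress falls on the antepenult (syllable 5, go:).
Stress on syllable 5: le:.ga.ki.rif.ˈgo:.ba.kraf.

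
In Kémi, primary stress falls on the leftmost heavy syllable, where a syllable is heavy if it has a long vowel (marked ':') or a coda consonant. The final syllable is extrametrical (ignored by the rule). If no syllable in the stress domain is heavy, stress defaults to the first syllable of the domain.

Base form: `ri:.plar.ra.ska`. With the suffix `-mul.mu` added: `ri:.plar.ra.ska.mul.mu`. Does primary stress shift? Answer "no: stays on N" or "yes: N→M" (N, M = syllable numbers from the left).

no: stays on 1

Base `ri:.plar.ra.ska` (4 syllables):
  The final syllable (4, ska) is extrametrical; the stress domain is syllables 1–3.
  Weights: 1 ri: H, 2 plar H, 3 ra L.
  Heavy syllables in the domain: 1, 2. The leftmost is syllable 1 (ri:).
  → primary stress on syllable 1.
Suffixed `ri:.plar.ra.ska.mul.mu` (6 syllables):
  The final syllable (6, mu) is extrametrical; the stress domain is syllables 1–5.
  Weights: 1 ri: H, 2 plar H, 3 ra L, 4 ska L, 5 mul H.
  Heavy syllables in the domain: 1, 2, 5. The leftmost is syllable 1 (ri:).
  → primary stress on syllable 1.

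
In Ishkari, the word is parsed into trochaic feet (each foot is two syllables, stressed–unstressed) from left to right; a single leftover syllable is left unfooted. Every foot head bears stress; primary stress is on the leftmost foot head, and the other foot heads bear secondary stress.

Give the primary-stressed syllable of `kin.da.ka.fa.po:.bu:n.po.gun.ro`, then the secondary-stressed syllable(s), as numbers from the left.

Parse left to right into trochaic (ˈσσ) feet: (ˈkin.da) (ˈka.fa) (ˈpo:.bu:n) (ˈpo.gun) ro. Syllable 9 is left unfooted.
Foot heads (stressed positions): 1, 3, 5, 7.
End Rule Leftmost: primary stress on the leftmost head = syllable 1.
Secondary stress on 3, 5, 7: ˈkin.da.ˌka.fa.ˌpo:.bu:n.ˌpo.gun.ro.

primary 1, secondary 3, 5, 7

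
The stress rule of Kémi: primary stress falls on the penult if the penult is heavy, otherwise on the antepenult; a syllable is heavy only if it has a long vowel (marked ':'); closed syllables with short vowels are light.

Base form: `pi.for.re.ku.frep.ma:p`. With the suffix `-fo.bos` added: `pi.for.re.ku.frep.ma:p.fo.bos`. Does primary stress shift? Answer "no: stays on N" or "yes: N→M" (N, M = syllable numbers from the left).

Base `pi.for.re.ku.frep.ma:p` (6 syllables):
  Weights: 4 ku L, 5 frep L, 6 ma:p H.
  The penult (syllable 5, frep) is light, so stress falls on the antepenult (syllable 4, ku).
  → primary stress on syllable 4.
Suffixed `pi.for.re.ku.frep.ma:p.fo.bos` (8 syllables):
  Weights: 6 ma:p H, 7 fo L, 8 bos L.
  The penult (syllable 7, fo) is light, so stress falls on the antepenult (syllable 6, ma:p).
  → primary stress on syllable 6.

yes: 4→6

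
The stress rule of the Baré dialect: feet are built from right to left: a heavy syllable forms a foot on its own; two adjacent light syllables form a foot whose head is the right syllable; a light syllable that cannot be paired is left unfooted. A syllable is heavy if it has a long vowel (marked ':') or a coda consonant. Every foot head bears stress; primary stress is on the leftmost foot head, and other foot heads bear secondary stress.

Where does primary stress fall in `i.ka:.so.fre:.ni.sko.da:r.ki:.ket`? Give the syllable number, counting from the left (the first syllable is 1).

Weights: 1 i L, 2 ka: H, 3 so L, 4 fre: H, 5 ni L, 6 sko L, 7 da:r H, 8 ki: H, 9 ket H.
Parse right to left (heavy = foot alone; LL = one foot; stranded L unfooted): i (ˈka:) so (ˈfre:) (ni.ˈsko) (ˈda:r) (ˈki:) (ˈket).
Foot heads: 2, 4, 6, 7, 8, 9.
Primary stress on the leftmost head = syllable 2.
Primary stress: syllable 2 → i.ˈka:.so.fre:.ni.sko.da:r.ki:.ket.

2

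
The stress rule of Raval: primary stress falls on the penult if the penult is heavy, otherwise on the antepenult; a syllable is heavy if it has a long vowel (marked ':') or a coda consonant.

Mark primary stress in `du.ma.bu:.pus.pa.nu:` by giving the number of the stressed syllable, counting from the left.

Weights: 4 pus H, 5 pa L, 6 nu: H.
The penult (syllable 5, pa) is light, so stress falls on the antepenult (syllable 4, pus).
Primary stress: syllable 4 → du.ma.bu:.ˈpus.pa.nu:.

4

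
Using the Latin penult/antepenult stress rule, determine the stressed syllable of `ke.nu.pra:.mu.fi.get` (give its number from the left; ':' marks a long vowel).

4

Classical Latin: stress the penult if heavy (long vowel or closed), else the antepenult.
Weights: 4 mu L, 5 fi L, 6 get H.
The penult (syllable 5, fi) is light, so stress falls on the antepenult (syllable 4, mu).
Stress on syllable 4: ke.nu.pra:.ˈmu.fi.get.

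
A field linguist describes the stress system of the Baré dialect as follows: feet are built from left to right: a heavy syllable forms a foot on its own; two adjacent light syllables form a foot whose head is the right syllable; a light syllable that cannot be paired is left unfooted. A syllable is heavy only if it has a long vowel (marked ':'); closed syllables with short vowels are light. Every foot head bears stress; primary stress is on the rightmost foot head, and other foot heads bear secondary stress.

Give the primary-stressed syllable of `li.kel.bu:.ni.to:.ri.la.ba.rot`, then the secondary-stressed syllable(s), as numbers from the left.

Weights: 1 li L, 2 kel L, 3 bu: H, 4 ni L, 5 to: H, 6 ri L, 7 la L, 8 ba L, 9 rot L.
Parse left to right (heavy = foot alone; LL = one foot; stranded L unfooted): (li.ˈkel) (ˈbu:) ni (ˈto:) (ri.ˈla) (ba.ˈrot).
Foot heads: 2, 3, 5, 7, 9.
Primary stress on the rightmost head = syllable 9.
Secondary stress on 2, 3, 5, 7: li.ˌkel.ˌbu:.ni.ˌto:.ri.ˌla.ba.ˈrot.

primary 9, secondary 2, 3, 5, 7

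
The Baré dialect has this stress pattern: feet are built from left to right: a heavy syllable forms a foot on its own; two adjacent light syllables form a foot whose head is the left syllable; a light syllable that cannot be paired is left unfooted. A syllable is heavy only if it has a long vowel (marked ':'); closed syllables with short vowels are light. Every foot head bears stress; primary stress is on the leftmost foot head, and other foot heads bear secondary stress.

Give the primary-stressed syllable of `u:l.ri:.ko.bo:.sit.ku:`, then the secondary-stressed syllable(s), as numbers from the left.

Weights: 1 u:l H, 2 ri: H, 3 ko L, 4 bo: H, 5 sit L, 6 ku: H.
Parse left to right (heavy = foot alone; LL = one foot; stranded L unfooted): (ˈu:l) (ˈri:) ko (ˈbo:) sit (ˈku:).
Foot heads: 1, 2, 4, 6.
Primary stress on the leftmost head = syllable 1.
Secondary stress on 2, 4, 6: ˈu:l.ˌri:.ko.ˌbo:.sit.ˌku:.

primary 1, secondary 2, 4, 6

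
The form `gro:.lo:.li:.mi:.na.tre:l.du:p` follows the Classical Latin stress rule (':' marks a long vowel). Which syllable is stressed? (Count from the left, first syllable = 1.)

Classical Latin: stress the penult if heavy (long vowel or closed), else the antepenult.
Weights: 5 na L, 6 tre:l H, 7 du:p H.
The penult (syllable 6, tre:l) is heavy, so it takes stress.
Stress on syllable 6: gro:.lo:.li:.mi:.na.ˈtre:l.du:p.

6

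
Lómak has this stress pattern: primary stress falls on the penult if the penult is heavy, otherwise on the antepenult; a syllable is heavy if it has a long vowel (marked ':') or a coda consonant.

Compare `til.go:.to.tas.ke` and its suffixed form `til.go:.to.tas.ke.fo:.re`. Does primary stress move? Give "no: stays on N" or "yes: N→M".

yes: 4→6

Base `til.go:.to.tas.ke` (5 syllables):
  Weights: 3 to L, 4 tas H, 5 ke L.
  The penult (syllable 4, tas) is heavy, so it takes stress.
  → primary stress on syllable 4.
Suffixed `til.go:.to.tas.ke.fo:.re` (7 syllables):
  Weights: 5 ke L, 6 fo: H, 7 re L.
  The penult (syllable 6, fo:) is heavy, so it takes stress.
  → primary stress on syllable 6.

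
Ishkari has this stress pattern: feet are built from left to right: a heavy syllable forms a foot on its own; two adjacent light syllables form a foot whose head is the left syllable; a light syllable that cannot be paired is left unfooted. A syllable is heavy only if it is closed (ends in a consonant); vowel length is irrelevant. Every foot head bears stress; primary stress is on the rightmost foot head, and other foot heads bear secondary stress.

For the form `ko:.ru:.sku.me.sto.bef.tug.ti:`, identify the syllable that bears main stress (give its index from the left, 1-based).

Weights: 1 ko: L, 2 ru: L, 3 sku L, 4 me L, 5 sto L, 6 bef H, 7 tug H, 8 ti: L.
Parse left to right (heavy = foot alone; LL = one foot; stranded L unfooted): (ˈko:.ru:) (ˈsku.me) sto (ˈbef) (ˈtug) ti:.
Foot heads: 1, 3, 6, 7.
Primary stress on the rightmost head = syllable 7.
Primary stress: syllable 7 → ko:.ru:.sku.me.sto.bef.ˈtug.ti:.

7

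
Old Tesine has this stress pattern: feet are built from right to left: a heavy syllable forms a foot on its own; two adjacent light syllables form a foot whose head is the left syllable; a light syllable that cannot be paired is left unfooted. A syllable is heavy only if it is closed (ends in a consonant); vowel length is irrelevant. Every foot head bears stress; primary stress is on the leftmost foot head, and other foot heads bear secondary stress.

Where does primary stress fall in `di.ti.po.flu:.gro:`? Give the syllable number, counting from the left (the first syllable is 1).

Weights: 1 di L, 2 ti L, 3 po L, 4 flu: L, 5 gro: L.
Parse right to left (heavy = foot alone; LL = one foot; stranded L unfooted): di (ˈti.po) (ˈflu:.gro:).
Foot heads: 2, 4.
Primary stress on the leftmost head = syllable 2.
Primary stress: syllable 2 → di.ˈti.po.flu:.gro:.

2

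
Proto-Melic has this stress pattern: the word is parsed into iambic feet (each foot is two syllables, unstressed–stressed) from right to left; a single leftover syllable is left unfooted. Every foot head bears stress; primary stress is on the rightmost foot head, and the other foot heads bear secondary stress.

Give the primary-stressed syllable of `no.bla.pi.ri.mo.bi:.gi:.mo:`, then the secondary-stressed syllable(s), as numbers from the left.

Parse right to left into iambic (σˈσ) feet: (no.ˈbla) (pi.ˈri) (mo.ˈbi:) (gi:.ˈmo:).
Foot heads (stressed positions): 2, 4, 6, 8.
End Rule Rightmost: primary stress on the rightmost head = syllable 8.
Secondary stress on 2, 4, 6: no.ˌbla.pi.ˌri.mo.ˌbi:.gi:.ˈmo:.

primary 8, secondary 2, 4, 6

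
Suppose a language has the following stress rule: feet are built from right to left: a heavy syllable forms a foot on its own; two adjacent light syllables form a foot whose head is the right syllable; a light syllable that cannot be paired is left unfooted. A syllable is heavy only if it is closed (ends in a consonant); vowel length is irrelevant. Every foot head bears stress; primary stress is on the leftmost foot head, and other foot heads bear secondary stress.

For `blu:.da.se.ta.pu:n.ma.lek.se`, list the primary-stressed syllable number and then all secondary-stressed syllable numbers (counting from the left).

primary 2, secondary 4, 5, 7

Weights: 1 blu: L, 2 da L, 3 se L, 4 ta L, 5 pu:n H, 6 ma L, 7 lek H, 8 se L.
Parse right to left (heavy = foot alone; LL = one foot; stranded L unfooted): (blu:.ˈda) (se.ˈta) (ˈpu:n) ma (ˈlek) se.
Foot heads: 2, 4, 5, 7.
Primary stress on the leftmost head = syllable 2.
Secondary stress on 4, 5, 7: blu:.ˈda.se.ˌta.ˌpu:n.ma.ˌlek.se.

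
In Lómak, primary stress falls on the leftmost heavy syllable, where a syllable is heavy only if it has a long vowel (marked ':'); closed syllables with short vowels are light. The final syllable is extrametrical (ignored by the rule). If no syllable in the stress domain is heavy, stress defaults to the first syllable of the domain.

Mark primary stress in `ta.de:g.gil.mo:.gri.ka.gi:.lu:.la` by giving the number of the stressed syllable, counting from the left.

2

The final syllable (9, la) is extrametrical; the stress domain is syllables 1–8.
Weights: 1 ta L, 2 de:g H, 3 gil L, 4 mo: H, 5 gri L, 6 ka L, 7 gi: H, 8 lu: H.
Heavy syllables in the domain: 2, 4, 7, 8. The leftmost is syllable 2 (de:g).
Primary stress: syllable 2 → ta.ˈde:g.gil.mo:.gri.ka.gi:.lu:.la.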